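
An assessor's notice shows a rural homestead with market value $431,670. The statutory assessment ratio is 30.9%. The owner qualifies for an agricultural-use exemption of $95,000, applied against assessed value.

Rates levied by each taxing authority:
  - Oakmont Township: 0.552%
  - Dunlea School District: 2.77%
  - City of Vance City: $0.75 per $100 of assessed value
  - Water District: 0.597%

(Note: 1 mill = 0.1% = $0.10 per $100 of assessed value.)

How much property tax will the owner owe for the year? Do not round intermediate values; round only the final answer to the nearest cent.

Assessed value = $431,670 × 0.309 = $133,386.03
Taxable value = $133,386.03 − $95,000 = $38,386.03
Oakmont Township: $38,386.03 × 0.00552 = $211.8908856
Dunlea School District: $38,386.03 × 0.0277 = $1,063.293031
City of Vance City: $38,386.03 × 0.0075 = $287.895225
Water District: $38,386.03 × 0.00597 = $229.1645991
Total = $1,792.2437407

$1,792.24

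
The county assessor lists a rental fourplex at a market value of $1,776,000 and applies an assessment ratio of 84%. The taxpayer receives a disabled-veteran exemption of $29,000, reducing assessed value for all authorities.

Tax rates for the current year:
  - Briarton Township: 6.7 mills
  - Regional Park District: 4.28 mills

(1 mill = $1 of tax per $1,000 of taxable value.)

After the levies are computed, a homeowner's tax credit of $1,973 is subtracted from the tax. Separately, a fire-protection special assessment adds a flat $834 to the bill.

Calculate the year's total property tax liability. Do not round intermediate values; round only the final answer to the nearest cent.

$14,922.98

Assessed value = $1,776,000 × 0.84 = $1,491,840
Taxable value = $1,491,840 − $29,000 = $1,462,840
Briarton Township: $1,462,840 × 0.0067 = $9,801.028
Regional Park District: $1,462,840 × 0.00428 = $6,260.9552
Levies subtotal = $16,061.9832
After credit = $16,061.9832 − $1,973 = $14,088.9832
Total = $14,088.9832 + $834 = $14,922.9832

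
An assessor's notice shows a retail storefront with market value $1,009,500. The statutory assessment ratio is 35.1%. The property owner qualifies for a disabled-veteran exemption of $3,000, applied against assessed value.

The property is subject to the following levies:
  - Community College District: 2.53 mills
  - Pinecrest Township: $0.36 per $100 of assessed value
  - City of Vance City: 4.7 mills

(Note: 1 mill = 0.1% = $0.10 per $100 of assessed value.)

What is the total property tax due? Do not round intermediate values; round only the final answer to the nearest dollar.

Assessed value = $1,009,500 × 0.351 = $354,334.5
Taxable value = $354,334.5 − $3,000 = $351,334.5
Community College District: $351,334.5 × 0.00253 = $888.876285
Pinecrest Township: $351,334.5 × 0.0036 = $1,264.8042
City of Vance City: $351,334.5 × 0.0047 = $1,651.27215
Total = $3,804.952635

$3,805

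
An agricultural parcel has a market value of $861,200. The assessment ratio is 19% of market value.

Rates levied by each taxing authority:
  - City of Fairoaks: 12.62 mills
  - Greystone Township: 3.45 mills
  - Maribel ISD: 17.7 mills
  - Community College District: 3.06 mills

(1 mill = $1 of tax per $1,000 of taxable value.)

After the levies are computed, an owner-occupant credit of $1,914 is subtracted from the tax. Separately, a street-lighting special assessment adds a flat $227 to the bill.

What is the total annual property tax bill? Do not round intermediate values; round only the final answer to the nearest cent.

Assessed value = $861,200 × 0.19 = $163,628
City of Fairoaks: $163,628 × 0.01262 = $2,064.98536
Greystone Township: $163,628 × 0.00345 = $564.5166
Maribel ISD: $163,628 × 0.0177 = $2,896.2156
Community College District: $163,628 × 0.00306 = $500.70168
Levies subtotal = $6,026.41924
After credit = $6,026.41924 − $1,914 = $4,112.41924
Total = $4,112.41924 + $227 = $4,339.41924

$4,339.42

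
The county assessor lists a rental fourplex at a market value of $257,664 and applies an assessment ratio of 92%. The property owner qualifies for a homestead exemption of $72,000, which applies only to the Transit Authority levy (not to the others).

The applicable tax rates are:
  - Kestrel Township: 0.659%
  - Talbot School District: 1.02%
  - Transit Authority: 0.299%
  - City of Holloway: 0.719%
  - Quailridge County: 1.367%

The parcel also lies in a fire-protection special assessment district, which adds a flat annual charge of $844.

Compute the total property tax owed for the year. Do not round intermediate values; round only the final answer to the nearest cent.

Assessed value = $257,664 × 0.92 = $237,050.88
Kestrel Township: $237,050.88 × 0.00659 = $1,562.1652992
Talbot School District: $237,050.88 × 0.0102 = $2,417.918976
Transit Authority: ($237,050.88 − $72,000) × 0.00299 = $165,050.88 × 0.00299 = $493.5021312
City of Holloway: $237,050.88 × 0.00719 = $1,704.3958272
Quailridge County: $237,050.88 × 0.01367 = $3,240.4855296
Levies subtotal = $9,418.4677632
Total = $9,418.4677632 + $844 = $10,262.4677632

$10,262.47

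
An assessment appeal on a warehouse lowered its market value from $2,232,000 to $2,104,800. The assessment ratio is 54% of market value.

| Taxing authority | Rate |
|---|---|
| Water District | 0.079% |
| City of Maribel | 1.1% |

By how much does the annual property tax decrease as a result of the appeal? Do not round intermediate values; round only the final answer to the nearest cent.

$809.83

Old assessed value = $2,232,000 × 0.54 = $1,205,280
New assessed value = $2,104,800 × 0.54 = $1,136,592
Combined rate = 0.00079 + 0.011 = 0.01179
Old tax = $1,205,280 × 0.01179 = $14,210.2512
New tax = $1,136,592 × 0.01179 = $13,400.41968
Reduction = $14,210.2512 − $13,400.41968 = $809.83152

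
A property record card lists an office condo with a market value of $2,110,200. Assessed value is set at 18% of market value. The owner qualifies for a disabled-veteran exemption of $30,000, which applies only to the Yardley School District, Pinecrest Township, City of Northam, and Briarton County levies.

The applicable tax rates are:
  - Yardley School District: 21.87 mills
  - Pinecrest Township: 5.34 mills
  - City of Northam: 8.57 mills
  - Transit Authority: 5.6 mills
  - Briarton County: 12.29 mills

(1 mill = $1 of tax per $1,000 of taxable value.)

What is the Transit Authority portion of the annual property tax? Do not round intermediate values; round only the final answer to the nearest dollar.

$2,127

Assessed value = $2,110,200 × 0.18 = $379,836
Transit Authority taxable value = $379,836 (exemption does not apply)
Transit Authority levy = $379,836 × 0.0056 = $2,127.0816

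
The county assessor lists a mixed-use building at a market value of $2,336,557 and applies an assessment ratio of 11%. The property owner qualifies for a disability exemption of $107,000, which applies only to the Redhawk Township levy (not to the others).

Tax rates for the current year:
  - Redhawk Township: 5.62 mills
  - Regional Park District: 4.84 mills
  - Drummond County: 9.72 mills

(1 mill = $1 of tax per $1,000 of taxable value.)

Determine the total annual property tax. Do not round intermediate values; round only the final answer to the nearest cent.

Assessed value = $2,336,557 × 0.11 = $257,021.27
Redhawk Township: ($257,021.27 − $107,000) × 0.00562 = $150,021.27 × 0.00562 = $843.1195374
Regional Park District: $257,021.27 × 0.00484 = $1,243.9829468
Drummond County: $257,021.27 × 0.00972 = $2,498.2467444
Total = $4,585.3492286

$4,585.35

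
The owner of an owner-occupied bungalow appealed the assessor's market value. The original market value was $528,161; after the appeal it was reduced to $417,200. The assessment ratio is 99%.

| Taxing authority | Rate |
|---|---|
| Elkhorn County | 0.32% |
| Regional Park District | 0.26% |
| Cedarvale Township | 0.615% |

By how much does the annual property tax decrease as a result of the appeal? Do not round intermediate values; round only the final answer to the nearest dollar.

Old assessed value = $528,161 × 0.99 = $522,879.39
New assessed value = $417,200 × 0.99 = $413,028
Combined rate = 0.0032 + 0.0026 + 0.00615 = 0.01195
Old tax = $522,879.39 × 0.01195 = $6,248.4087105
New tax = $413,028 × 0.01195 = $4,935.6846
Reduction = $6,248.4087105 − $4,935.6846 = $1,312.7241105

$1,313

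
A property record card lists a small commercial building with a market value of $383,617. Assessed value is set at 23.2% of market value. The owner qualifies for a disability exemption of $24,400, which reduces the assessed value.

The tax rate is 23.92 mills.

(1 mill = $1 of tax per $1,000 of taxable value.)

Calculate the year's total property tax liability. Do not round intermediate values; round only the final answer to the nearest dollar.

Assessed value = $383,617 × 0.232 = $88,999.144
Taxable value = $88,999.144 − $24,400 = $64,599.144
Tax = $64,599.144 × 0.02392 = $1,545.21152448

$1,545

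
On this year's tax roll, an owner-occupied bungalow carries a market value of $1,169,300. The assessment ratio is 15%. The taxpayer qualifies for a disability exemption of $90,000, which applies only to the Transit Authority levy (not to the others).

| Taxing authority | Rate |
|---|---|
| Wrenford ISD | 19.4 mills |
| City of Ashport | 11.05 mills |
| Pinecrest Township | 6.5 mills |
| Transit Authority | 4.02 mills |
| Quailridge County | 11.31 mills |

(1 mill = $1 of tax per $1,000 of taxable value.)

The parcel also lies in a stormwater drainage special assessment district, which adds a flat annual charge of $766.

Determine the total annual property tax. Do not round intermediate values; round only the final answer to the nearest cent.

Assessed value = $1,169,300 × 0.15 = $175,395
Wrenford ISD: $175,395 × 0.0194 = $3,402.663
City of Ashport: $175,395 × 0.01105 = $1,938.11475
Pinecrest Township: $175,395 × 0.0065 = $1,140.0675
Transit Authority: ($175,395 − $90,000) × 0.00402 = $85,395 × 0.00402 = $343.2879
Quailridge County: $175,395 × 0.01131 = $1,983.71745
Levies subtotal = $8,807.8506
Total = $8,807.8506 + $766 = $9,573.8506

$9,573.85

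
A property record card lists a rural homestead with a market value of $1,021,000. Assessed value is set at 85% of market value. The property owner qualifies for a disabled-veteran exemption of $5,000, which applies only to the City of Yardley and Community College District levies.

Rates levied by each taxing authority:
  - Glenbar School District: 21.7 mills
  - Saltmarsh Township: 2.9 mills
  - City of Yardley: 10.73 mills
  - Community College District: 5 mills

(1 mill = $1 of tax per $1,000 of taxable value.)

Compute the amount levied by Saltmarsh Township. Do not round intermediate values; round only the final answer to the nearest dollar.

Assessed value = $1,021,000 × 0.85 = $867,850
Saltmarsh Township taxable value = $867,850 (exemption does not apply)
Saltmarsh Township levy = $867,850 × 0.0029 = $2,516.765

$2,517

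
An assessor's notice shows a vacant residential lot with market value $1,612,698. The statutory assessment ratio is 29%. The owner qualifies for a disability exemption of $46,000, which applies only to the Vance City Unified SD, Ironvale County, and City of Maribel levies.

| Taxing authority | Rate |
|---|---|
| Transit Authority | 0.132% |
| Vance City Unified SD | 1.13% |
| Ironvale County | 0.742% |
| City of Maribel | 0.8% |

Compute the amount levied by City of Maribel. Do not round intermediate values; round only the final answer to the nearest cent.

Assessed value = $1,612,698 × 0.29 = $467,682.42
City of Maribel taxable value = $467,682.42 − $46,000 = $421,682.42
City of Maribel levy = $421,682.42 × 0.008 = $3,373.45936

$3,373.46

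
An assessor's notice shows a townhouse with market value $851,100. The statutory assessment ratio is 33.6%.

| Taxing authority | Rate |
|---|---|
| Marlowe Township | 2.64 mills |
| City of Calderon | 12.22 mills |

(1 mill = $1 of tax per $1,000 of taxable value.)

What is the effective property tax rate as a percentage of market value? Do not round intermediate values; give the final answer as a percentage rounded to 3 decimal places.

0.499%

Assessed value = $851,100 × 0.336 = $285,969.6
Marlowe Township: $285,969.6 × 0.00264 = $754.959744
City of Calderon: $285,969.6 × 0.01222 = $3,494.548512
Total tax = $4,249.508256
Effective rate = $4,249.508256 ÷ $851,100 = 0.499% of market value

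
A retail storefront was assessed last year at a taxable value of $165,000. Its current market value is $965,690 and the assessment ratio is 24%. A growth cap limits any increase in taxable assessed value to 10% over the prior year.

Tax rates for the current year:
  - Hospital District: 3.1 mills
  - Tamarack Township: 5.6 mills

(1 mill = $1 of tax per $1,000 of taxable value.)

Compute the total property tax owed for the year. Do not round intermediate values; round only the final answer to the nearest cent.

$1,579.05

Uncapped assessed value = $965,690 × 0.24 = $231,765.6
Cap limit = $165,000 × 1.1 = $181,500
Taxable assessed value = min($231,765.6, $181,500) = $181,500 (cap binds)
Hospital District: $181,500 × 0.0031 = $562.65
Tamarack Township: $181,500 × 0.0056 = $1,016.4
Total = $1,579.05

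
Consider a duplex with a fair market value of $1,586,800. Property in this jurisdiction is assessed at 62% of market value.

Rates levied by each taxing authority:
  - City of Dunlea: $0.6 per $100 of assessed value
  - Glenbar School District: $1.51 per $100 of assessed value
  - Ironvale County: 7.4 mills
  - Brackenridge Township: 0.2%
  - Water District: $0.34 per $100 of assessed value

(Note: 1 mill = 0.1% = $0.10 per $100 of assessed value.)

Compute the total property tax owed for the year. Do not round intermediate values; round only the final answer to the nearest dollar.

$33,351

Assessed value = $1,586,800 × 0.62 = $983,816
City of Dunlea: $983,816 × 0.006 = $5,902.896
Glenbar School District: $983,816 × 0.0151 = $14,855.6216
Ironvale County: $983,816 × 0.0074 = $7,280.2384
Brackenridge Township: $983,816 × 0.002 = $1,967.632
Water District: $983,816 × 0.0034 = $3,344.9744
Total = $33,351.3624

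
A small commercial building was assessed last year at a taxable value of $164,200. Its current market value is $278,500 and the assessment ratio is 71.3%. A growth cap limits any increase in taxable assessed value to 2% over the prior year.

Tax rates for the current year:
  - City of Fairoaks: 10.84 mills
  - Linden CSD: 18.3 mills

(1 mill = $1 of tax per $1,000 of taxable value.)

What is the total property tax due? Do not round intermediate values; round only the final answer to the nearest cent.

$4,880.48

Uncapped assessed value = $278,500 × 0.713 = $198,570.5
Cap limit = $164,200 × 1.02 = $167,484
Taxable assessed value = min($198,570.5, $167,484) = $167,484 (cap binds)
City of Fairoaks: $167,484 × 0.01084 = $1,815.52656
Linden CSD: $167,484 × 0.0183 = $3,064.9572
Total = $4,880.48376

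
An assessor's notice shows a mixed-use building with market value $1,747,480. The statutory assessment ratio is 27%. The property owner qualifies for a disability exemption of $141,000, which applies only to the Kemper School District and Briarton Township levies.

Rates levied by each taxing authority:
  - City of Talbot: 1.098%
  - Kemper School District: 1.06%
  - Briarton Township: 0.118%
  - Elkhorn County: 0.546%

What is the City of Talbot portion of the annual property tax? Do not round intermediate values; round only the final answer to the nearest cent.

Assessed value = $1,747,480 × 0.27 = $471,819.6
City of Talbot taxable value = $471,819.6 (exemption does not apply)
City of Talbot levy = $471,819.6 × 0.01098 = $5,180.579208

$5,180.58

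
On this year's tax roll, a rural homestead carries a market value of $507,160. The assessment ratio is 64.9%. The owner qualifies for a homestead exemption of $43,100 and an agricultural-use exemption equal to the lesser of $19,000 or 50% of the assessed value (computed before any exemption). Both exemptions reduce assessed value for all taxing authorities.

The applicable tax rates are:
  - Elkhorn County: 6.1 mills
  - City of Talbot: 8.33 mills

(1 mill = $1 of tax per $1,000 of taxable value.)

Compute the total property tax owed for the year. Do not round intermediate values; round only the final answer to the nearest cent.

$3,853.49

Assessed value = $507,160 × 0.649 = $329,146.84
Agricultural-use exemption = min($19,000, 50% × $329,146.84) = min($19,000, $164,573.42) = $19,000 (dollar cap binds)
Taxable value = $329,146.84 − $43,100 − $19,000 = $267,046.84
Elkhorn County: $267,046.84 × 0.0061 = $1,628.985724
City of Talbot: $267,046.84 × 0.00833 = $2,224.5001772
Total = $3,853.4859012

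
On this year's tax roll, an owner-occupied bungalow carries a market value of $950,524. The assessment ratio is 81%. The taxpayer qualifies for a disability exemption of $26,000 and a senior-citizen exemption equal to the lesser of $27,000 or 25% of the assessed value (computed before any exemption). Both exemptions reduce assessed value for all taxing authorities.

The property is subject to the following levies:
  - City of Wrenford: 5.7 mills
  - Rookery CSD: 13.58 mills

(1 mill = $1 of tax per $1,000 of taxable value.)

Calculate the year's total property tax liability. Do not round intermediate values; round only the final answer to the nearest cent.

$13,822.30

Assessed value = $950,524 × 0.81 = $769,924.44
Senior-citizen exemption = min($27,000, 25% × $769,924.44) = min($27,000, $192,481.11) = $27,000 (dollar cap binds)
Taxable value = $769,924.44 − $26,000 − $27,000 = $716,924.44
City of Wrenford: $716,924.44 × 0.0057 = $4,086.469308
Rookery CSD: $716,924.44 × 0.01358 = $9,735.8338952
Total = $13,822.3032032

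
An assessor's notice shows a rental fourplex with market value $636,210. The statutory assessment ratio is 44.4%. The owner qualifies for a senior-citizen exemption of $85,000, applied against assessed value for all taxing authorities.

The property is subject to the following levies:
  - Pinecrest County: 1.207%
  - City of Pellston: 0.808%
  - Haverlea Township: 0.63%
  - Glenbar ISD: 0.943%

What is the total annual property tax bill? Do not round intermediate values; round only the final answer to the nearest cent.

Assessed value = $636,210 × 0.444 = $282,477.24
Taxable value = $282,477.24 − $85,000 = $197,477.24
Pinecrest County: $197,477.24 × 0.01207 = $2,383.5502868
City of Pellston: $197,477.24 × 0.00808 = $1,595.6160992
Haverlea Township: $197,477.24 × 0.0063 = $1,244.106612
Glenbar ISD: $197,477.24 × 0.00943 = $1,862.2103732
Total = $2,383.5502868 + $1,595.6160992 + $1,244.106612 + $1,862.2103732 = $7,085.4833712

$7,085.48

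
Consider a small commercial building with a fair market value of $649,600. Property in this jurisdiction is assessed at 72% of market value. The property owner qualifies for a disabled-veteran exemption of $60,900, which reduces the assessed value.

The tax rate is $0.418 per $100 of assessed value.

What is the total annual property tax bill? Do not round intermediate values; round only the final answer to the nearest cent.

Assessed value = $649,600 × 0.72 = $467,712
Taxable value = $467,712 − $60,900 = $406,812
Tax = $406,812 × 0.00418 = $1,700.47416

$1,700.47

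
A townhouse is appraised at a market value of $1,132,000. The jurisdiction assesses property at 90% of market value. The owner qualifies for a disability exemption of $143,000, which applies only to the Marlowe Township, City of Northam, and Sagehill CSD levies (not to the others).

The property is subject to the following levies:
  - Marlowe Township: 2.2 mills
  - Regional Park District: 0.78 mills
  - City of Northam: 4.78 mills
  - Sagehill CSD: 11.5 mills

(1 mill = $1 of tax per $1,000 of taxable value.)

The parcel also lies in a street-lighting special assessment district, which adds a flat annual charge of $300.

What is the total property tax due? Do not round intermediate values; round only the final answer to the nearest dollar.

$17,279

Assessed value = $1,132,000 × 0.9 = $1,018,800
Marlowe Township: ($1,018,800 − $143,000) × 0.0022 = $875,800 × 0.0022 = $1,926.76
Regional Park District: $1,018,800 × 0.00078 = $794.664
City of Northam: ($1,018,800 − $143,000) × 0.00478 = $875,800 × 0.00478 = $4,186.324
Sagehill CSD: ($1,018,800 − $143,000) × 0.0115 = $875,800 × 0.0115 = $10,071.7
Levies subtotal = $16,979.448
Total = $16,979.448 + $300 = $17,279.448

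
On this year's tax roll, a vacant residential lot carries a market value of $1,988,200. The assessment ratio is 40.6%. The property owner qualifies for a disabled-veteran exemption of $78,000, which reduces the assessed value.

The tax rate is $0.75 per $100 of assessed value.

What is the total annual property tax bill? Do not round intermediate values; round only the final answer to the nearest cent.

$5,469.07

Assessed value = $1,988,200 × 0.406 = $807,209.2
Taxable value = $807,209.2 − $78,000 = $729,209.2
Tax = $729,209.2 × 0.0075 = $5,469.069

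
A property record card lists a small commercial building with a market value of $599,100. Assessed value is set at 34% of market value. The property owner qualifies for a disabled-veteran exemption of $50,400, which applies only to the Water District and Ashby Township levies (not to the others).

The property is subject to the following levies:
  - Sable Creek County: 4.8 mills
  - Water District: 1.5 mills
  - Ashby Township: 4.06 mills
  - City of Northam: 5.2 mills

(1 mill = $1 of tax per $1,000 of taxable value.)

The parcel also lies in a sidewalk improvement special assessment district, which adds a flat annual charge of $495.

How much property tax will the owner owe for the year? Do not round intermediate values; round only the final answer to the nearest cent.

$3,384.25

Assessed value = $599,100 × 0.34 = $203,694
Sable Creek County: $203,694 × 0.0048 = $977.7312
Water District: ($203,694 − $50,400) × 0.0015 = $153,294 × 0.0015 = $229.941
Ashby Township: ($203,694 − $50,400) × 0.00406 = $153,294 × 0.00406 = $622.37364
City of Northam: $203,694 × 0.0052 = $1,059.2088
Levies subtotal = $2,889.25464
Total = $2,889.25464 + $495 = $3,384.25464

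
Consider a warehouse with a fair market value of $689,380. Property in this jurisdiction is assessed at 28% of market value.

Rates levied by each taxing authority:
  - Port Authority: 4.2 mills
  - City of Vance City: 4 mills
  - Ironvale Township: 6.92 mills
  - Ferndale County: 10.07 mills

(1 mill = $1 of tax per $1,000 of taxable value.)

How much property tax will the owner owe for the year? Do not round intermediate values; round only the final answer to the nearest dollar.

Assessed value = $689,380 × 0.28 = $193,026.4
Port Authority: $193,026.4 × 0.0042 = $810.71088
City of Vance City: $193,026.4 × 0.004 = $772.1056
Ironvale Township: $193,026.4 × 0.00692 = $1,335.742688
Ferndale County: $193,026.4 × 0.01007 = $1,943.775848
Total = $810.71088 + $772.1056 + $1,335.742688 + $1,943.775848 = $4,862.335016

$4,862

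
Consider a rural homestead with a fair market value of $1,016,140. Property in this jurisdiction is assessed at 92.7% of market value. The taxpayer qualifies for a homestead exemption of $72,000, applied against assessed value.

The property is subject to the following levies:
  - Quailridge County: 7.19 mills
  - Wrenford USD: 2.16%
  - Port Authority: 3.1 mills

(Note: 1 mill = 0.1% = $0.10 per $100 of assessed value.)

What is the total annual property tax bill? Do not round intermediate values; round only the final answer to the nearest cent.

Assessed value = $1,016,140 × 0.927 = $941,961.78
Taxable value = $941,961.78 − $72,000 = $869,961.78
Quailridge County: $869,961.78 × 0.00719 = $6,255.0251982
Wrenford USD: $869,961.78 × 0.0216 = $18,791.174448
Port Authority: $869,961.78 × 0.0031 = $2,696.881518
Total = $27,743.0811642

$27,743.08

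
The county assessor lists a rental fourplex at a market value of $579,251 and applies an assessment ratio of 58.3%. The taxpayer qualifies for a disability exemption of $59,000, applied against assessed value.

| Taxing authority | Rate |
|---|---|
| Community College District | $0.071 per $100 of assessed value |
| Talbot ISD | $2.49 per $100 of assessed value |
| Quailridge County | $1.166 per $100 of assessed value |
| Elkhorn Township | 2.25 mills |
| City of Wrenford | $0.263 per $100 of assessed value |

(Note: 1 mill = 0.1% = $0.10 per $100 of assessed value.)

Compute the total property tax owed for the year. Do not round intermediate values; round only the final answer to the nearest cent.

$11,747.35

Assessed value = $579,251 × 0.583 = $337,703.333
Taxable value = $337,703.333 − $59,000 = $278,703.333
Community College District: $278,703.333 × 0.00071 = $197.87936643
Talbot ISD: $278,703.333 × 0.0249 = $6,939.7129917
Quailridge County: $278,703.333 × 0.01166 = $3,249.68086278
Elkhorn Township: $278,703.333 × 0.00225 = $627.08249925
City of Wrenford: $278,703.333 × 0.00263 = $732.98976579
Total = $11,747.34548595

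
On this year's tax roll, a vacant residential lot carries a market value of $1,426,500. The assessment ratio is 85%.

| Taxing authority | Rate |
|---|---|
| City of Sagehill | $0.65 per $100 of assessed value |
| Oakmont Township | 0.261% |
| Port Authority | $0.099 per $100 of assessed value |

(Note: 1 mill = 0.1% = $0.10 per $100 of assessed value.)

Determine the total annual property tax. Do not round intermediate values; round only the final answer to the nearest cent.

Assessed value = $1,426,500 × 0.85 = $1,212,525
City of Sagehill: $1,212,525 × 0.0065 = $7,881.4125
Oakmont Township: $1,212,525 × 0.00261 = $3,164.69025
Port Authority: $1,212,525 × 0.00099 = $1,200.39975
Total = $12,246.5025

$12,246.50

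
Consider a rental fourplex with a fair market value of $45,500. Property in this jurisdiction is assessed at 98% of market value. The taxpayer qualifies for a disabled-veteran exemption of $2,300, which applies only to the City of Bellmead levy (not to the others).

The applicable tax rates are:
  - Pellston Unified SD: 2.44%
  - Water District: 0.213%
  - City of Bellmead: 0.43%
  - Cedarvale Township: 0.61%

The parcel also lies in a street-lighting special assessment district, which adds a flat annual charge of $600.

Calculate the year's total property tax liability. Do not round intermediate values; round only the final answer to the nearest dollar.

Assessed value = $45,500 × 0.98 = $44,590
Pellston Unified SD: $44,590 × 0.0244 = $1,087.996
Water District: $44,590 × 0.00213 = $94.9767
City of Bellmead: ($44,590 − $2,300) × 0.0043 = $42,290 × 0.0043 = $181.847
Cedarvale Township: $44,590 × 0.0061 = $271.999
Levies subtotal = $1,636.8187
Total = $1,636.8187 + $600 = $2,236.8187

$2,237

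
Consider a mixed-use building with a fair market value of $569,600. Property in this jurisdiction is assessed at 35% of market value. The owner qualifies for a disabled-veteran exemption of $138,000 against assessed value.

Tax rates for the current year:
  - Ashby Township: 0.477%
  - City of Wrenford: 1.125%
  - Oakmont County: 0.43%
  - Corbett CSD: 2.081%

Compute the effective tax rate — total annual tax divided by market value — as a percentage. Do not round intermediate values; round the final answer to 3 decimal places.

Assessed value = $569,600 × 0.35 = $199,360
Taxable value = $199,360 − $138,000 = $61,360
Ashby Township: $61,360 × 0.00477 = $292.6872
City of Wrenford: $61,360 × 0.01125 = $690.3
Oakmont County: $61,360 × 0.0043 = $263.848
Corbett CSD: $61,360 × 0.02081 = $1,276.9016
Total tax = $2,523.7368
Effective rate = $2,523.7368 ÷ $569,600 = 0.443% of market value

0.443%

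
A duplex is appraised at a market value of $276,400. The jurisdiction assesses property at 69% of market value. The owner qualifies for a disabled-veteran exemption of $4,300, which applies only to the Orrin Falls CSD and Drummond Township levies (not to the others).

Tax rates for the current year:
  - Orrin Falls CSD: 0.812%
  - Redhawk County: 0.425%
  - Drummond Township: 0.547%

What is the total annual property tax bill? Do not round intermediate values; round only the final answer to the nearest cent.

$3,343.94

Assessed value = $276,400 × 0.69 = $190,716
Orrin Falls CSD: ($190,716 − $4,300) × 0.00812 = $186,416 × 0.00812 = $1,513.69792
Redhawk County: $190,716 × 0.00425 = $810.543
Drummond Township: ($190,716 − $4,300) × 0.00547 = $186,416 × 0.00547 = $1,019.69552
Total = $3,343.93644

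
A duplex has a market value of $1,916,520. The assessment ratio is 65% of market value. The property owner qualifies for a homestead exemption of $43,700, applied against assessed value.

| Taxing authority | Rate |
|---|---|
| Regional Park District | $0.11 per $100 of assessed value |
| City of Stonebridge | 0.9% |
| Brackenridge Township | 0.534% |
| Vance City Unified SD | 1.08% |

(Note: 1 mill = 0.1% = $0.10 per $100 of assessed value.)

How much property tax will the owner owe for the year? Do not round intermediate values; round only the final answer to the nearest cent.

Assessed value = $1,916,520 × 0.65 = $1,245,738
Taxable value = $1,245,738 − $43,700 = $1,202,038
Regional Park District: $1,202,038 × 0.0011 = $1,322.2418
City of Stonebridge: $1,202,038 × 0.009 = $10,818.342
Brackenridge Township: $1,202,038 × 0.00534 = $6,418.88292
Vance City Unified SD: $1,202,038 × 0.0108 = $12,982.0104
Total = $31,541.47712

$31,541.48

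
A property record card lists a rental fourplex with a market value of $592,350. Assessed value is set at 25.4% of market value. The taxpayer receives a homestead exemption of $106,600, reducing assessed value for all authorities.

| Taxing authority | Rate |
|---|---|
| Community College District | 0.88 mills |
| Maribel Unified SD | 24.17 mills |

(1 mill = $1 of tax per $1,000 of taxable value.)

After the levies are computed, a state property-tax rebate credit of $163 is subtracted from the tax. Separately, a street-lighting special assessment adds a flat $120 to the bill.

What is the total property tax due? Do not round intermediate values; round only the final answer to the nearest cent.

$1,055.62

Assessed value = $592,350 × 0.254 = $150,456.9
Taxable value = $150,456.9 − $106,600 = $43,856.9
Community College District: $43,856.9 × 0.00088 = $38.594072
Maribel Unified SD: $43,856.9 × 0.02417 = $1,060.021273
Levies subtotal = $1,098.615345
After credit = $1,098.615345 − $163 = $935.615345
Total = $935.615345 + $120 = $1,055.615345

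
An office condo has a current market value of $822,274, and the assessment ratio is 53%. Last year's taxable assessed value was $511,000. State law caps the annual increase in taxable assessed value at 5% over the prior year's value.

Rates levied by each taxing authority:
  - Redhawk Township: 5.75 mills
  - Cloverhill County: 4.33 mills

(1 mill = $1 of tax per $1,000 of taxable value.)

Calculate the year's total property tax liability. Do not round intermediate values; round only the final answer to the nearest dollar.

$4,393

Uncapped assessed value = $822,274 × 0.53 = $435,805.22
Cap limit = $511,000 × 1.05 = $536,550
Taxable assessed value = min($435,805.22, $536,550) = $435,805.22 (cap does not bind)
Redhawk Township: $435,805.22 × 0.00575 = $2,505.880015
Cloverhill County: $435,805.22 × 0.00433 = $1,887.0366026
Total = $4,392.9166176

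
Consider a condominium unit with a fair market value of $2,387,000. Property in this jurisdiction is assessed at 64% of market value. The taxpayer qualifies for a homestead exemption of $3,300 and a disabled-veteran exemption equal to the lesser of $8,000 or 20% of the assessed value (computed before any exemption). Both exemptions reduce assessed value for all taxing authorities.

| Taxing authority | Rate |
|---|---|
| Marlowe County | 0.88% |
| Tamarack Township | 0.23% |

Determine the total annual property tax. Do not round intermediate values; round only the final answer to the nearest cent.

$16,831.82

Assessed value = $2,387,000 × 0.64 = $1,527,680
Disabled-veteran exemption = min($8,000, 20% × $1,527,680) = min($8,000, $305,536) = $8,000 (dollar cap binds)
Taxable value = $1,527,680 − $3,300 − $8,000 = $1,516,380
Marlowe County: $1,516,380 × 0.0088 = $13,344.144
Tamarack Township: $1,516,380 × 0.0023 = $3,487.674
Total = $16,831.818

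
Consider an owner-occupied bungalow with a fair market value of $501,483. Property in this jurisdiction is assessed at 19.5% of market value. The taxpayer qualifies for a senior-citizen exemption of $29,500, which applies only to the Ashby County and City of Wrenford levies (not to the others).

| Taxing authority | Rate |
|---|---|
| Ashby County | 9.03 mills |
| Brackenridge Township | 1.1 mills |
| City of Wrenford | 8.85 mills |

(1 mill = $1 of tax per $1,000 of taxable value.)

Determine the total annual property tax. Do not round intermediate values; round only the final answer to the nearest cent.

$1,328.58

Assessed value = $501,483 × 0.195 = $97,789.185
Ashby County: ($97,789.185 − $29,500) × 0.00903 = $68,289.185 × 0.00903 = $616.65134055
Brackenridge Township: $97,789.185 × 0.0011 = $107.5681035
City of Wrenford: ($97,789.185 − $29,500) × 0.00885 = $68,289.185 × 0.00885 = $604.35928725
Total = $1,328.5787313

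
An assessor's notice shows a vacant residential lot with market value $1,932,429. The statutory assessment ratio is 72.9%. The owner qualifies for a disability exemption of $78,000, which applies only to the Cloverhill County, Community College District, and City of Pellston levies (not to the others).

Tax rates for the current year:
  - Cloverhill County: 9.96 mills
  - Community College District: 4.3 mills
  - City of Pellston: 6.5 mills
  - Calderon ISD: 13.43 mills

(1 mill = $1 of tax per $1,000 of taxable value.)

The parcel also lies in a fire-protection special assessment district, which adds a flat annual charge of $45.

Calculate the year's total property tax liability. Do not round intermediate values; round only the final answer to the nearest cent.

Assessed value = $1,932,429 × 0.729 = $1,408,740.741
Cloverhill County: ($1,408,740.741 − $78,000) × 0.00996 = $1,330,740.741 × 0.00996 = $13,254.17778036
Community College District: ($1,408,740.741 − $78,000) × 0.0043 = $1,330,740.741 × 0.0043 = $5,722.1851863
City of Pellston: ($1,408,740.741 − $78,000) × 0.0065 = $1,330,740.741 × 0.0065 = $8,649.8148165
Calderon ISD: $1,408,740.741 × 0.01343 = $18,919.38815163
Levies subtotal = $46,545.56593479
Total = $46,545.56593479 + $45 = $46,590.56593479

$46,590.57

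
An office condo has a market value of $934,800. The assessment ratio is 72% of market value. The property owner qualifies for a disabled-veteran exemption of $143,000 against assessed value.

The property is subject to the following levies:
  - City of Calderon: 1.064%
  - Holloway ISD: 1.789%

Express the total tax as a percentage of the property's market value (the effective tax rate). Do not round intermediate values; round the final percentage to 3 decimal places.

1.618%

Assessed value = $934,800 × 0.72 = $673,056
Taxable value = $673,056 − $143,000 = $530,056
City of Calderon: $530,056 × 0.01064 = $5,639.79584
Holloway ISD: $530,056 × 0.01789 = $9,482.70184
Total tax = $15,122.49768
Effective rate = $15,122.49768 ÷ $934,800 = 1.618% of market value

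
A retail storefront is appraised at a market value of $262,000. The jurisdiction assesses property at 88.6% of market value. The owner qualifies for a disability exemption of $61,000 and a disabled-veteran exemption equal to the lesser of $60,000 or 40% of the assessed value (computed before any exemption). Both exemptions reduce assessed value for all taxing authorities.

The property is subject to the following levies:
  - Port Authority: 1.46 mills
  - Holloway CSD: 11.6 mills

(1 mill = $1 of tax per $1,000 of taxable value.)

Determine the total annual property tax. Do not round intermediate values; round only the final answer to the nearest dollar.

Assessed value = $262,000 × 0.886 = $232,132
Disabled-veteran exemption = min($60,000, 40% × $232,132) = min($60,000, $92,852.8) = $60,000 (dollar cap binds)
Taxable value = $232,132 − $61,000 − $60,000 = $111,132
Port Authority: $111,132 × 0.00146 = $162.25272
Holloway CSD: $111,132 × 0.0116 = $1,289.1312
Total = $1,451.38392

$1,451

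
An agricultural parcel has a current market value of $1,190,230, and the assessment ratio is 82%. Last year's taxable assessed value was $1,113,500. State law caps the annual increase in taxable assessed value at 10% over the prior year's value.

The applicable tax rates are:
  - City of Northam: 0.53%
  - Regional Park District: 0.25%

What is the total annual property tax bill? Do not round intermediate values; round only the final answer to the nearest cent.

Uncapped assessed value = $1,190,230 × 0.82 = $975,988.6
Cap limit = $1,113,500 × 1.1 = $1,224,850
Taxable assessed value = min($975,988.6, $1,224,850) = $975,988.6 (cap does not bind)
City of Northam: $975,988.6 × 0.0053 = $5,172.73958
Regional Park District: $975,988.6 × 0.0025 = $2,439.9715
Total = $7,612.71108

$7,612.71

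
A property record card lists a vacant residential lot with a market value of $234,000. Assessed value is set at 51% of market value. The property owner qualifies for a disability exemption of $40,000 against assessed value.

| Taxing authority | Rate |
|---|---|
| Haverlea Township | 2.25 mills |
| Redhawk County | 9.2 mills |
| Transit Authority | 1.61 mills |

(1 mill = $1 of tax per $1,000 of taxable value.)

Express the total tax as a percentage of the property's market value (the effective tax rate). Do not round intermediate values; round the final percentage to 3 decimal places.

0.443%

Assessed value = $234,000 × 0.51 = $119,340
Taxable value = $119,340 − $40,000 = $79,340
Haverlea Township: $79,340 × 0.00225 = $178.515
Redhawk County: $79,340 × 0.0092 = $729.928
Transit Authority: $79,340 × 0.00161 = $127.7374
Total tax = $1,036.1804
Effective rate = $1,036.1804 ÷ $234,000 = 0.443% of market value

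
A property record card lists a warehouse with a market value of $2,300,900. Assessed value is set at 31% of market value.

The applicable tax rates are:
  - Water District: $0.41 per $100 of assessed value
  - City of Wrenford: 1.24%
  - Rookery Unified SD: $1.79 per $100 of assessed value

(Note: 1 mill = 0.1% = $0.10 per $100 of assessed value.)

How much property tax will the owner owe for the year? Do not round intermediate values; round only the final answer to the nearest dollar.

Assessed value = $2,300,900 × 0.31 = $713,279
Water District: $713,279 × 0.0041 = $2,924.4439
City of Wrenford: $713,279 × 0.0124 = $8,844.6596
Rookery Unified SD: $713,279 × 0.0179 = $12,767.6941
Total = $24,536.7976

$24,537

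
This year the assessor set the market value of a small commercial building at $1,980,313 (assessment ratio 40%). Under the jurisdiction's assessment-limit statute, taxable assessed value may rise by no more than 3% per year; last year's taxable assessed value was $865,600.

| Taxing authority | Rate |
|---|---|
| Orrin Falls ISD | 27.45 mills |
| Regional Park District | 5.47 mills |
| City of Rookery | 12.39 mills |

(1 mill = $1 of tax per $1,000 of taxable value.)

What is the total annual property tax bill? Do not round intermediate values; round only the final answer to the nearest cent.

Uncapped assessed value = $1,980,313 × 0.4 = $792,125.2
Cap limit = $865,600 × 1.03 = $891,568
Taxable assessed value = min($792,125.2, $891,568) = $792,125.2 (cap does not bind)
Orrin Falls ISD: $792,125.2 × 0.02745 = $21,743.83674
Regional Park District: $792,125.2 × 0.00547 = $4,332.924844
City of Rookery: $792,125.2 × 0.01239 = $9,814.431228
Total = $35,891.192812

$35,891.19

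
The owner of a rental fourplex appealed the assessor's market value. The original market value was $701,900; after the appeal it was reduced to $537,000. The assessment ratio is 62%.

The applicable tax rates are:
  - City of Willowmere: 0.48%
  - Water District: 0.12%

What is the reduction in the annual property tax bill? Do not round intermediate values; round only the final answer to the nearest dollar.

Old assessed value = $701,900 × 0.62 = $435,178
New assessed value = $537,000 × 0.62 = $332,940
Combined rate = 0.0048 + 0.0012 = 0.006
Old tax = $435,178 × 0.006 = $2,611.068
New tax = $332,940 × 0.006 = $1,997.64
Reduction = $2,611.068 − $1,997.64 = $613.428

$613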